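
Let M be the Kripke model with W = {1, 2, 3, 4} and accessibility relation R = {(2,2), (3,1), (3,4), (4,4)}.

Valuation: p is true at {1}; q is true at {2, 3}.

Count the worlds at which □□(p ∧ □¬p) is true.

1

1: no successors, so □□(p ∧ □¬p) holds vacuously. ✓
2: successors {2}; □(p ∧ □¬p) there: 2:F. ✗
3: successors {1, 4}; □(p ∧ □¬p) there: 1:T, 4:F. ✗
4: successors {4}; □(p ∧ □¬p) there: 4:F. ✗
Satisfying worlds: {1}.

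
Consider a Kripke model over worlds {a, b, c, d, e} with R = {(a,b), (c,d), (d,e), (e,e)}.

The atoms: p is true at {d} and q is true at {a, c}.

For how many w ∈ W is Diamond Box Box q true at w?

a: successors {b}; Box Box q there: b:T. ✓
b: no successors, so Diamond Box Box q fails. ✗
c: successors {d}; Box Box q there: d:F. ✗
d: successors {e}; Box Box q there: e:F. ✗
e: successors {e}; Box Box q there: e:F. ✗
Satisfying worlds: {a}.

1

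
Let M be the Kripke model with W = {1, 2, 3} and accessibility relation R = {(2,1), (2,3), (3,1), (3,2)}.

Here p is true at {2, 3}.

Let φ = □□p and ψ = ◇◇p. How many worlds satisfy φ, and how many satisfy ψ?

For □□p:
1: no successors, so □□p holds vacuously. ✓
2: successors {1, 3}; □p there: 1:T, 3:F. ✗
3: successors {1, 2}; □p there: 1:T, 2:F. ✗
— 1 world.
For ◇◇p:
1: no successors, so ◇◇p fails. ✗
2: successors {1, 3}; ◇p there: 1:F, 3:T. ✓
3: successors {1, 2}; ◇p there: 1:F, 2:T. ✓
— 2 worlds.

1 and 2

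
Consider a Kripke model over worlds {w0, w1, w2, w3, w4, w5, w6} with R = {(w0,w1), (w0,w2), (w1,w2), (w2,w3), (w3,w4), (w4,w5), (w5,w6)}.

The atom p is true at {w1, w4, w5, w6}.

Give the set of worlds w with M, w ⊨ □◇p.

{w2, w3, w4, w6}

w0: successors {w1, w2}; ◇p there: w1:F, w2:F. ✗
w1: successors {w2}; ◇p there: w2:F. ✗
w2: successors {w3}; ◇p there: w3:T. ✓
w3: successors {w4}; ◇p there: w4:T. ✓
w4: successors {w5}; ◇p there: w5:T. ✓
w5: successors {w6}; ◇p there: w6:F. ✗
w6: no successors, so □◇p holds vacuously. ✓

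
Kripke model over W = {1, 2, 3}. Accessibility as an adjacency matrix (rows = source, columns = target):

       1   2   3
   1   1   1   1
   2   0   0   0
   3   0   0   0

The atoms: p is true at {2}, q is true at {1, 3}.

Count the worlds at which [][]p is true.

1: successors {1, 2, 3}; []p there: 1:F, 2:T, 3:T. ✗
2: no successors, so [][]p holds vacuously. ✓
3: no successors, so [][]p holds vacuously. ✓
Satisfying worlds: {2, 3}.

2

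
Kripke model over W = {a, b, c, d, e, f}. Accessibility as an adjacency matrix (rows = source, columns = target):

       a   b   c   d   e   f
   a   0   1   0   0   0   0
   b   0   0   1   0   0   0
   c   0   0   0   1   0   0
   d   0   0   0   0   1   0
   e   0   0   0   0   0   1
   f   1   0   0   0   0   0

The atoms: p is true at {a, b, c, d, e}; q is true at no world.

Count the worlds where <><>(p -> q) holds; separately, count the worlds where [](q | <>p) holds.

1 and 5

For <><>(p -> q):
a: successors {b}; <>(p -> q) there: b:F. ✗
b: successors {c}; <>(p -> q) there: c:F. ✗
c: successors {d}; <>(p -> q) there: d:F. ✗
d: successors {e}; <>(p -> q) there: e:T. ✓
e: successors {f}; <>(p -> q) there: f:F. ✗
f: successors {a}; <>(p -> q) there: a:F. ✗
— 1 world.
For [](q | <>p):
a: successors {b}; q | <>p there: b:T. ✓
b: successors {c}; q | <>p there: c:T. ✓
c: successors {d}; q | <>p there: d:T. ✓
d: successors {e}; q | <>p there: e:F. ✗
e: successors {f}; q | <>p there: f:T. ✓
f: successors {a}; q | <>p there: a:T. ✓
— 5 worlds.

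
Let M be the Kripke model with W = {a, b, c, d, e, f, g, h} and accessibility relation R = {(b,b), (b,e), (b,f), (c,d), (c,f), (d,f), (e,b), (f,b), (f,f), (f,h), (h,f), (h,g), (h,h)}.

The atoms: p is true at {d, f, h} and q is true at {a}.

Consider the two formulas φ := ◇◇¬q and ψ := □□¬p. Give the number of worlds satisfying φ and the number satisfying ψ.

6 and 2

For ◇◇¬q:
a: no successors, so ◇◇¬q fails. ✗
b: successors {b, e, f}; ◇¬q there: b:T, e:T, f:T. ✓
c: successors {d, f}; ◇¬q there: d:T, f:T. ✓
d: successors {f}; ◇¬q there: f:T. ✓
e: successors {b}; ◇¬q there: b:T. ✓
f: successors {b, f, h}; ◇¬q there: b:T, f:T, h:T. ✓
g: no successors, so ◇◇¬q fails. ✗
h: successors {f, g, h}; ◇¬q there: f:T, g:F, h:T. ✓
— 6 worlds.
For □□¬p:
a: no successors, so □□¬p holds vacuously. ✓
b: successors {b, e, f}; □¬p there: b:F, e:T, f:F. ✗
c: successors {d, f}; □¬p there: d:F, f:F. ✗
d: successors {f}; □¬p there: f:F. ✗
e: successors {b}; □¬p there: b:F. ✗
f: successors {b, f, h}; □¬p there: b:F, f:F, h:F. ✗
g: no successors, so □□¬p holds vacuously. ✓
h: successors {f, g, h}; □¬p there: f:F, g:T, h:F. ✗
— 2 worlds.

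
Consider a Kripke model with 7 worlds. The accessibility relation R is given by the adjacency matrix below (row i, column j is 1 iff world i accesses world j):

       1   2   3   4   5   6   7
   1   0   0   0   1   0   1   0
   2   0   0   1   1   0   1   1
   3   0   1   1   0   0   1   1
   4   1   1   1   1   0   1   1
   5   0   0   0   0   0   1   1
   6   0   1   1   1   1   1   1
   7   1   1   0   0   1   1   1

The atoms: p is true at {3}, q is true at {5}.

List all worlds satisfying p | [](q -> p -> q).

1: p is F, [](q -> p -> q) is T. ✓
2: p is F, [](q -> p -> q) is T. ✓
3: p is T, [](q -> p -> q) is T. ✓
4: p is F, [](q -> p -> q) is T. ✓
5: p is F, [](q -> p -> q) is T. ✓
6: p is F, [](q -> p -> q) is T. ✓
7: p is F, [](q -> p -> q) is T. ✓

{1, 2, 3, 4, 5, 6, 7}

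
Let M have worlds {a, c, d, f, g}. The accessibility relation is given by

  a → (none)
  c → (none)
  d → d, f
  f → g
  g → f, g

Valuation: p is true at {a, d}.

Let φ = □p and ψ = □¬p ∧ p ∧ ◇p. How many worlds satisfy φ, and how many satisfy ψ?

2 and 0

For □p:
a: no successors, so □p holds vacuously. ✓
c: no successors, so □p holds vacuously. ✓
d: successors {d, f}; p there: d:T, f:F. ✗
f: successors {g}; p there: g:F. ✗
g: successors {f, g}; p there: f:F, g:F. ✗
— 2 worlds.
For □¬p ∧ p ∧ ◇p:
a: □¬p is T, p ∧ ◇p is F. ✗
c: □¬p is T, p ∧ ◇p is F. ✗
d: □¬p is F, p ∧ ◇p is T. ✗
f: □¬p is T, p ∧ ◇p is F. ✗
g: □¬p is T, p ∧ ◇p is F. ✗
— 0 worlds.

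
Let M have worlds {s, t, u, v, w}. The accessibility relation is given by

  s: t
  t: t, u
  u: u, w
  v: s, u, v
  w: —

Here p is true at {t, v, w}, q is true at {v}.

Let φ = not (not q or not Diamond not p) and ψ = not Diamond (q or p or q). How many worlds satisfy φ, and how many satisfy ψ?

For not (not q or not Diamond not p):
s: not q or not Diamond not p is T. ✗
t: not q or not Diamond not p is T. ✗
u: not q or not Diamond not p is T. ✗
v: not q or not Diamond not p is F. ✓
w: not q or not Diamond not p is T. ✗
— 1 world.
For not Diamond (q or p or q):
s: Diamond (q or p or q) is T. ✗
t: Diamond (q or p or q) is T. ✗
u: Diamond (q or p or q) is T. ✗
v: Diamond (q or p or q) is T. ✗
w: Diamond (q or p or q) is F. ✓
— 1 world.

1 and 1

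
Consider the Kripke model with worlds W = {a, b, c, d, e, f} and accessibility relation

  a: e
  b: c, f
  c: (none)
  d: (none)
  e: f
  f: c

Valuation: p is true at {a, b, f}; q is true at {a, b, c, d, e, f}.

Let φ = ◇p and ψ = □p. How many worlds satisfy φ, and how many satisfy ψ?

2 and 3

For ◇p:
a: successors {e}; p there: e:F. ✗
b: successors {c, f}; p there: c:F, f:T. ✓
c: no successors, so ◇p fails. ✗
d: no successors, so ◇p fails. ✗
e: successors {f}; p there: f:T. ✓
f: successors {c}; p there: c:F. ✗
— 2 worlds.
For □p:
a: successors {e}; p there: e:F. ✗
b: successors {c, f}; p there: c:F, f:T. ✗
c: no successors, so □p holds vacuously. ✓
d: no successors, so □p holds vacuously. ✓
e: successors {f}; p there: f:T. ✓
f: successors {c}; p there: c:F. ✗
— 3 worlds.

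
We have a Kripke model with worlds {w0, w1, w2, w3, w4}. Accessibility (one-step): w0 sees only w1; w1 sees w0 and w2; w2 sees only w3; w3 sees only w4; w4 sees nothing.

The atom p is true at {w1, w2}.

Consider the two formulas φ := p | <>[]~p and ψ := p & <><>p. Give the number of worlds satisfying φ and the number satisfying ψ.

3 and 1

For p | <>[]~p:
w0: p is F, <>[]~p is F. ✗
w1: p is T, <>[]~p is T. ✓
w2: p is T, <>[]~p is T. ✓
w3: p is F, <>[]~p is T. ✓
w4: p is F, <>[]~p is F. ✗
— 3 worlds.
For p & <><>p:
w0: p is F, <><>p is T. ✗
w1: p is T, <><>p is T. ✓
w2: p is T, <><>p is F. ✗
w3: p is F, <><>p is F. ✗
w4: p is F, <><>p is F. ✗
— 1 world.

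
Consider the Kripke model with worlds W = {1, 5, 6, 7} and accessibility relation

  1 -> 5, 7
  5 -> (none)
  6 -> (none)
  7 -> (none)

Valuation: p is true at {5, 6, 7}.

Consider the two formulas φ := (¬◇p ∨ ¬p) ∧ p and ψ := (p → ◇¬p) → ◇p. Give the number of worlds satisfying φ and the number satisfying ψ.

For (¬◇p ∨ ¬p) ∧ p:
1: ¬◇p ∨ ¬p is T, p is F. ✗
5: ¬◇p ∨ ¬p is T, p is T. ✓
6: ¬◇p ∨ ¬p is T, p is T. ✓
7: ¬◇p ∨ ¬p is T, p is T. ✓
— 3 worlds.
For (p → ◇¬p) → ◇p:
1: p → ◇¬p is T, ◇p is T. ✓
5: p → ◇¬p is F, ◇p is F. ✓
6: p → ◇¬p is F, ◇p is F. ✓
7: p → ◇¬p is F, ◇p is F. ✓
— 4 worlds.

3 and 4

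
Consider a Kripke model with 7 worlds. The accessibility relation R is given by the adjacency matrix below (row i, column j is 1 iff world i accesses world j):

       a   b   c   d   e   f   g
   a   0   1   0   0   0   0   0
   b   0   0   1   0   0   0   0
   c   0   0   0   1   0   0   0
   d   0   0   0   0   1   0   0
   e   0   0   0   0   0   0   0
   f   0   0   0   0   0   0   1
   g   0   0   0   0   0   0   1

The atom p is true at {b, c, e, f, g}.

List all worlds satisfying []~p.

a: successors {b}; ~p there: b:F. ✗
b: successors {c}; ~p there: c:F. ✗
c: successors {d}; ~p there: d:T. ✓
d: successors {e}; ~p there: e:F. ✗
e: no successors, so []~p holds vacuously. ✓
f: successors {g}; ~p there: g:F. ✗
g: successors {g}; ~p there: g:F. ✗

{c, e}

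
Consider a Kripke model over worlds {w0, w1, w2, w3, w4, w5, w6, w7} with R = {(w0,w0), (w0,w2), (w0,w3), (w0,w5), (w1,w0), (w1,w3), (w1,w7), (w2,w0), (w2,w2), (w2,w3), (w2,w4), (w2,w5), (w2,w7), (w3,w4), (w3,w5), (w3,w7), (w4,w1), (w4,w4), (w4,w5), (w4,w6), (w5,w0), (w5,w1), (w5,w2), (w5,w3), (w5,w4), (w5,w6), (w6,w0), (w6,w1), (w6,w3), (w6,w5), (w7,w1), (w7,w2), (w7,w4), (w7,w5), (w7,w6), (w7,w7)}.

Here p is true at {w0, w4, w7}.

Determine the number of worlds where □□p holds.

w0: successors {w0, w2, w3, w5}; □p there: w0:F, w2:F, w3:F, w5:F. ✗
w1: successors {w0, w3, w7}; □p there: w0:F, w3:F, w7:F. ✗
w2: successors {w0, w2, w3, w4, w5, w7}; □p there: w0:F, w2:F, w3:F, w4:F, w5:F, w7:F. ✗
w3: successors {w4, w5, w7}; □p there: w4:F, w5:F, w7:F. ✗
w4: successors {w1, w4, w5, w6}; □p there: w1:F, w4:F, w5:F, w6:F. ✗
w5: successors {w0, w1, w2, w3, w4, w6}; □p there: w0:F, w1:F, w2:F, w3:F, w4:F, w6:F. ✗
w6: successors {w0, w1, w3, w5}; □p there: w0:F, w1:F, w3:F, w5:F. ✗
w7: successors {w1, w2, w4, w5, w6, w7}; □p there: w1:F, w2:F, w4:F, w5:F, w6:F, w7:F. ✗
Satisfying worlds: ∅.

0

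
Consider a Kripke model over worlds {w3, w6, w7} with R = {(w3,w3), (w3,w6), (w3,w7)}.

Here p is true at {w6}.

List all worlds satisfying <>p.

w3: successors {w3, w6, w7}; p there: w3:F, w6:T, w7:F. ✓
w6: no successors, so <>p fails. ✗
w7: no successors, so <>p fails. ✗

{w3}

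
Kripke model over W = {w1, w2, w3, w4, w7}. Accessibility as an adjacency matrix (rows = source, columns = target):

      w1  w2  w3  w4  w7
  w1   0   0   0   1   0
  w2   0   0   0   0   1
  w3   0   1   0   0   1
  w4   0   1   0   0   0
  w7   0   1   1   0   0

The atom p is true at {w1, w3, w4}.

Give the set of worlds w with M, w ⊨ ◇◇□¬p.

w1: successors {w4}; ◇□¬p there: w4:T. ✓
w2: successors {w7}; ◇□¬p there: w7:T. ✓
w3: successors {w2, w7}; ◇□¬p there: w2:F, w7:T. ✓
w4: successors {w2}; ◇□¬p there: w2:F. ✗
w7: successors {w2, w3}; ◇□¬p there: w2:F, w3:T. ✓

{w1, w2, w3, w7}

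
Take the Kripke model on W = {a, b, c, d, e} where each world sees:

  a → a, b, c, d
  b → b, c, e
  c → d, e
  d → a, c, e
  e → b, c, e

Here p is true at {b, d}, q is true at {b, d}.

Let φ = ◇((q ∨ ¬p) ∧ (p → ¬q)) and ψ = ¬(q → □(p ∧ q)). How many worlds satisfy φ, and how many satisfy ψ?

For ◇((q ∨ ¬p) ∧ (p → ¬q)):
a: successors {a, b, c, d}; (q ∨ ¬p) ∧ (p → ¬q) there: a:T, b:F, c:T, d:F. ✓
b: successors {b, c, e}; (q ∨ ¬p) ∧ (p → ¬q) there: b:F, c:T, e:T. ✓
c: successors {d, e}; (q ∨ ¬p) ∧ (p → ¬q) there: d:F, e:T. ✓
d: successors {a, c, e}; (q ∨ ¬p) ∧ (p → ¬q) there: a:T, c:T, e:T. ✓
e: successors {b, c, e}; (q ∨ ¬p) ∧ (p → ¬q) there: b:F, c:T, e:T. ✓
— 5 worlds.
For ¬(q → □(p ∧ q)):
a: q → □(p ∧ q) is T. ✗
b: q → □(p ∧ q) is F. ✓
c: q → □(p ∧ q) is T. ✗
d: q → □(p ∧ q) is F. ✓
e: q → □(p ∧ q) is T. ✗
— 2 worlds.

5 and 2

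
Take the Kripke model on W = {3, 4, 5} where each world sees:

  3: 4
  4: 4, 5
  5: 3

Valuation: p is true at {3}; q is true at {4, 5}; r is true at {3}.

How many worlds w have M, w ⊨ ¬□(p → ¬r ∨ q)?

1

3: □(p → ¬r ∨ q) is T. ✗
4: □(p → ¬r ∨ q) is T. ✗
5: □(p → ¬r ∨ q) is F. ✓
Satisfying worlds: {5}.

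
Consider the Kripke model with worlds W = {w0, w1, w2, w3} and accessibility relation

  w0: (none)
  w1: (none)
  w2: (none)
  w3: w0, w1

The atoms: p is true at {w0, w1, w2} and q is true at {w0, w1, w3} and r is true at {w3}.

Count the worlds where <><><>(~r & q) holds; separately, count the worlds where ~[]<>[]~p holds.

0 and 1

For <><><>(~r & q):
w0: no successors, so <><><>(~r & q) fails. ✗
w1: no successors, so <><><>(~r & q) fails. ✗
w2: no successors, so <><><>(~r & q) fails. ✗
w3: successors {w0, w1}; <><>(~r & q) there: w0:F, w1:F. ✗
— 0 worlds.
For ~[]<>[]~p:
w0: []<>[]~p is T. ✗
w1: []<>[]~p is T. ✗
w2: []<>[]~p is T. ✗
w3: []<>[]~p is F. ✓
— 1 world.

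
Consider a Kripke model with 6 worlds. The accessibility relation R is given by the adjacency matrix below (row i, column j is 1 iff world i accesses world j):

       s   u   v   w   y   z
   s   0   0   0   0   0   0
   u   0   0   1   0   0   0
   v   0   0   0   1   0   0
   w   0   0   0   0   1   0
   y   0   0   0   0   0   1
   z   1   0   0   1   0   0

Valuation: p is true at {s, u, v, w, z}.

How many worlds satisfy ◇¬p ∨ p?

5

s: ◇¬p is F, p is T. ✓
u: ◇¬p is F, p is T. ✓
v: ◇¬p is F, p is T. ✓
w: ◇¬p is T, p is T. ✓
y: ◇¬p is F, p is F. ✗
z: ◇¬p is F, p is T. ✓
Satisfying worlds: {s, u, v, w, z}.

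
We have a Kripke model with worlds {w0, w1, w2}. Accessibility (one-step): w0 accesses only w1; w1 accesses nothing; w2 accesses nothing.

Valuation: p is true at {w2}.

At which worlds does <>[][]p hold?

w0: successors {w1}; [][]p there: w1:T. ✓
w1: no successors, so <>[][]p fails. ✗
w2: no successors, so <>[][]p fails. ✗

{w0}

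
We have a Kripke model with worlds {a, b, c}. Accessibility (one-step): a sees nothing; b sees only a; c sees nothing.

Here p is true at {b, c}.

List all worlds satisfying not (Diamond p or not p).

{b, c}

a: Diamond p or not p is T. ✗
b: Diamond p or not p is F. ✓
c: Diamond p or not p is F. ✓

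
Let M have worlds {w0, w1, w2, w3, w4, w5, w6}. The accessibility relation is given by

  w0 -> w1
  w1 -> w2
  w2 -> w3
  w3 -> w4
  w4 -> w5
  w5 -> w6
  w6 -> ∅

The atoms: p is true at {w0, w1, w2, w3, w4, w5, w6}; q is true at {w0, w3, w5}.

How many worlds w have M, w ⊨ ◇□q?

3

w0: successors {w1}; □q there: w1:F. ✗
w1: successors {w2}; □q there: w2:T. ✓
w2: successors {w3}; □q there: w3:F. ✗
w3: successors {w4}; □q there: w4:T. ✓
w4: successors {w5}; □q there: w5:F. ✗
w5: successors {w6}; □q there: w6:T. ✓
w6: no successors, so ◇□q fails. ✗
Satisfying worlds: {w1, w3, w5}.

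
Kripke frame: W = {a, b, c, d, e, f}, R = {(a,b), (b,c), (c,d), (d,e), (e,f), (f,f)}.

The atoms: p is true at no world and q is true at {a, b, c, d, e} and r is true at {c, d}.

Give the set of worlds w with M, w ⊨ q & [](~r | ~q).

a: q is T, [](~r | ~q) is T. ✓
b: q is T, [](~r | ~q) is F. ✗
c: q is T, [](~r | ~q) is F. ✗
d: q is T, [](~r | ~q) is T. ✓
e: q is T, [](~r | ~q) is T. ✓
f: q is F, [](~r | ~q) is T. ✗

{a, d, e}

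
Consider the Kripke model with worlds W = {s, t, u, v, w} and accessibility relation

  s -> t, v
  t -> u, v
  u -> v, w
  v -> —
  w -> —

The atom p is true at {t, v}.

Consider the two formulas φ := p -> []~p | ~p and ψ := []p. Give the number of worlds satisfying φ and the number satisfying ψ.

For p -> []~p | ~p:
s: p is F, []~p | ~p is T. ✓
t: p is T, []~p | ~p is F. ✗
u: p is F, []~p | ~p is T. ✓
v: p is T, []~p | ~p is T. ✓
w: p is F, []~p | ~p is T. ✓
— 4 worlds.
For []p:
s: successors {t, v}; p there: t:T, v:T. ✓
t: successors {u, v}; p there: u:F, v:T. ✗
u: successors {v, w}; p there: v:T, w:F. ✗
v: no successors, so []p holds vacuously. ✓
w: no successors, so []p holds vacuously. ✓
— 3 worlds.

4 and 3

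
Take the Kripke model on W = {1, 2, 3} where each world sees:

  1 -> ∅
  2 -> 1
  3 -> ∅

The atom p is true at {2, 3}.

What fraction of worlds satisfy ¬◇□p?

1: ◇□p is F. ✓
2: ◇□p is T. ✗
3: ◇□p is F. ✓
That's 2 of 3 worlds, so 2/3.

2/3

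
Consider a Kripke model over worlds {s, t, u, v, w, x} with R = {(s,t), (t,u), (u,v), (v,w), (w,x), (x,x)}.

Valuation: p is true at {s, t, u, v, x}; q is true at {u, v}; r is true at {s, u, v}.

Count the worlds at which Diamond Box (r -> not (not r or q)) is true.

s: successors {t}; Box (r -> not (not r or q)) there: t:F. ✗
t: successors {u}; Box (r -> not (not r or q)) there: u:F. ✗
u: successors {v}; Box (r -> not (not r or q)) there: v:T. ✓
v: successors {w}; Box (r -> not (not r or q)) there: w:T. ✓
w: successors {x}; Box (r -> not (not r or q)) there: x:T. ✓
x: successors {x}; Box (r -> not (not r or q)) there: x:T. ✓
Satisfying worlds: {u, v, w, x}.

4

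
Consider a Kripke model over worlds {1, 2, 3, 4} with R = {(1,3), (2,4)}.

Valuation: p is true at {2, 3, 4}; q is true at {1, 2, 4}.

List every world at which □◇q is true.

1: successors {3}; ◇q there: 3:F. ✗
2: successors {4}; ◇q there: 4:F. ✗
3: no successors, so □◇q holds vacuously. ✓
4: no successors, so □◇q holds vacuously. ✓

{3, 4}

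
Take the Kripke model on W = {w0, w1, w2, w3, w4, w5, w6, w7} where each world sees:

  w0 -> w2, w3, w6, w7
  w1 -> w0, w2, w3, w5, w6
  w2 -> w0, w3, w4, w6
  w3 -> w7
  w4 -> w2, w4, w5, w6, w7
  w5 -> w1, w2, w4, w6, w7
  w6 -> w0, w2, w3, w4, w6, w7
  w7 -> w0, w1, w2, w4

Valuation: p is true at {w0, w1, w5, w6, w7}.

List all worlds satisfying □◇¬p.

w0: successors {w2, w3, w6, w7}; ◇¬p there: w2:T, w3:F, w6:T, w7:T. ✗
w1: successors {w0, w2, w3, w5, w6}; ◇¬p there: w0:T, w2:T, w3:F, w5:T, w6:T. ✗
w2: successors {w0, w3, w4, w6}; ◇¬p there: w0:T, w3:F, w4:T, w6:T. ✗
w3: successors {w7}; ◇¬p there: w7:T. ✓
w4: successors {w2, w4, w5, w6, w7}; ◇¬p there: w2:T, w4:T, w5:T, w6:T, w7:T. ✓
w5: successors {w1, w2, w4, w6, w7}; ◇¬p there: w1:T, w2:T, w4:T, w6:T, w7:T. ✓
w6: successors {w0, w2, w3, w4, w6, w7}; ◇¬p there: w0:T, w2:T, w3:F, w4:T, w6:T, w7:T. ✗
w7: successors {w0, w1, w2, w4}; ◇¬p there: w0:T, w1:T, w2:T, w4:T. ✓

{w3, w4, w5, w7}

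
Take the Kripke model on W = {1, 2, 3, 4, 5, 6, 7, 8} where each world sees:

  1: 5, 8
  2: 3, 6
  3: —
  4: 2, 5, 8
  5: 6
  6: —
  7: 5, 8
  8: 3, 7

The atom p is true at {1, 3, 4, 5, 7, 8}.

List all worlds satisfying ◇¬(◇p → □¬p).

1: successors {5, 8}; ¬(◇p → □¬p) there: 5:F, 8:T. ✓
2: successors {3, 6}; ¬(◇p → □¬p) there: 3:F, 6:F. ✗
3: no successors, so ◇¬(◇p → □¬p) fails. ✗
4: successors {2, 5, 8}; ¬(◇p → □¬p) there: 2:T, 5:F, 8:T. ✓
5: successors {6}; ¬(◇p → □¬p) there: 6:F. ✗
6: no successors, so ◇¬(◇p → □¬p) fails. ✗
7: successors {5, 8}; ¬(◇p → □¬p) there: 5:F, 8:T. ✓
8: successors {3, 7}; ¬(◇p → □¬p) there: 3:F, 7:T. ✓

{1, 4, 7, 8}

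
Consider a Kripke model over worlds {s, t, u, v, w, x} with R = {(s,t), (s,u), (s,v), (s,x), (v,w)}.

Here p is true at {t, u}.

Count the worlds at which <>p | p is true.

3

s: <>p is T, p is F. ✓
t: <>p is F, p is T. ✓
u: <>p is F, p is T. ✓
v: <>p is F, p is F. ✗
w: <>p is F, p is F. ✗
x: <>p is F, p is F. ✗
Satisfying worlds: {s, t, u}.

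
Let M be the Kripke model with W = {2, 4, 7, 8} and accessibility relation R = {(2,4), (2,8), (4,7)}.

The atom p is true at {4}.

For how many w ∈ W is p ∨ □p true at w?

2: p is F, □p is F. ✗
4: p is T, □p is F. ✓
7: p is F, □p is T. ✓
8: p is F, □p is T. ✓
Satisfying worlds: {4, 7, 8}.

3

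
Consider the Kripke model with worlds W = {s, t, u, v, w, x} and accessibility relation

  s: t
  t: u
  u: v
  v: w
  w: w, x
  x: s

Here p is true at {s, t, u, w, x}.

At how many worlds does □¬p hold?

1

s: successors {t}; ¬p there: t:F. ✗
t: successors {u}; ¬p there: u:F. ✗
u: successors {v}; ¬p there: v:T. ✓
v: successors {w}; ¬p there: w:F. ✗
w: successors {w, x}; ¬p there: w:F, x:F. ✗
x: successors {s}; ¬p there: s:F. ✗
Satisfying worlds: {u}.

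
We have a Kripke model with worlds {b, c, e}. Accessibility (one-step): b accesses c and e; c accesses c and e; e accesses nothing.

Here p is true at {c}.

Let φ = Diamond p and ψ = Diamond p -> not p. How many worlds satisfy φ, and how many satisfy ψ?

For Diamond p:
b: successors {c, e}; p there: c:T, e:F. ✓
c: successors {c, e}; p there: c:T, e:F. ✓
e: no successors, so Diamond p fails. ✗
— 2 worlds.
For Diamond p -> not p:
b: Diamond p is T, not p is T. ✓
c: Diamond p is T, not p is F. ✗
e: Diamond p is F, not p is T. ✓
— 2 worlds.

2 and 2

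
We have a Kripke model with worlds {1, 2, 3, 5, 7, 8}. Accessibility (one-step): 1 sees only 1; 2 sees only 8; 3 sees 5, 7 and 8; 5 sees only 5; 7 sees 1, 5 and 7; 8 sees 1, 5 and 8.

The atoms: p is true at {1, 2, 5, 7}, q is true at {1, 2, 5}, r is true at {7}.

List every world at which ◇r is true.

1: successors {1}; r there: 1:F. ✗
2: successors {8}; r there: 8:F. ✗
3: successors {5, 7, 8}; r there: 5:F, 7:T, 8:F. ✓
5: successors {5}; r there: 5:F. ✗
7: successors {1, 5, 7}; r there: 1:F, 5:F, 7:T. ✓
8: successors {1, 5, 8}; r there: 1:F, 5:F, 8:F. ✗

{3, 7}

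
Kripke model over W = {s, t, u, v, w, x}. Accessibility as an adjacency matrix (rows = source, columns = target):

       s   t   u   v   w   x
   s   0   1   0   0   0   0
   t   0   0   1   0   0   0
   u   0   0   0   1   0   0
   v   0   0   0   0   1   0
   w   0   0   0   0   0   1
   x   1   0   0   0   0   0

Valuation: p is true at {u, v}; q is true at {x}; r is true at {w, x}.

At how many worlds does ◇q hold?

s: successors {t}; q there: t:F. ✗
t: successors {u}; q there: u:F. ✗
u: successors {v}; q there: v:F. ✗
v: successors {w}; q there: w:F. ✗
w: successors {x}; q there: x:T. ✓
x: successors {s}; q there: s:F. ✗
Satisfying worlds: {w}.

1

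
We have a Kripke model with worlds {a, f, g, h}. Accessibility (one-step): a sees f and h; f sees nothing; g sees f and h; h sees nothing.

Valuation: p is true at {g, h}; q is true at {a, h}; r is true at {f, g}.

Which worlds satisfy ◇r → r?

{f, g, h}

a: ◇r is T, r is F. ✗
f: ◇r is F, r is T. ✓
g: ◇r is T, r is T. ✓
h: ◇r is F, r is F. ✓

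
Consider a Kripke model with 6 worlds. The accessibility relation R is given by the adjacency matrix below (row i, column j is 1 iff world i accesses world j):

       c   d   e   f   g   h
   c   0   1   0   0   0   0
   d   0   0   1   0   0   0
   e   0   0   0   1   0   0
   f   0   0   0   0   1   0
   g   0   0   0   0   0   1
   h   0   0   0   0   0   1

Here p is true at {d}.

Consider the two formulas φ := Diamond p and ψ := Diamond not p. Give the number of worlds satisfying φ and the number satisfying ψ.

For Diamond p:
c: successors {d}; p there: d:T. ✓
d: successors {e}; p there: e:F. ✗
e: successors {f}; p there: f:F. ✗
f: successors {g}; p there: g:F. ✗
g: successors {h}; p there: h:F. ✗
h: successors {h}; p there: h:F. ✗
— 1 world.
For Diamond not p:
c: successors {d}; not p there: d:F. ✗
d: successors {e}; not p there: e:T. ✓
e: successors {f}; not p there: f:T. ✓
f: successors {g}; not p there: g:T. ✓
g: successors {h}; not p there: h:T. ✓
h: successors {h}; not p there: h:T. ✓
— 5 worlds.

1 and 5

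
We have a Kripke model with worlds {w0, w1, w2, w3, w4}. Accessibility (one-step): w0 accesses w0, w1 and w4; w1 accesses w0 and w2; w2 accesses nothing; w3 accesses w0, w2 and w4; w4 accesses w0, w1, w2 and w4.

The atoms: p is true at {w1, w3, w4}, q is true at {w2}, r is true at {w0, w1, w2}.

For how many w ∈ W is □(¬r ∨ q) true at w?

1

w0: successors {w0, w1, w4}; ¬r ∨ q there: w0:F, w1:F, w4:T. ✗
w1: successors {w0, w2}; ¬r ∨ q there: w0:F, w2:T. ✗
w2: no successors, so □(¬r ∨ q) holds vacuously. ✓
w3: successors {w0, w2, w4}; ¬r ∨ q there: w0:F, w2:T, w4:T. ✗
w4: successors {w0, w1, w2, w4}; ¬r ∨ q there: w0:F, w1:F, w2:T, w4:T. ✗
Satisfying worlds: {w2}.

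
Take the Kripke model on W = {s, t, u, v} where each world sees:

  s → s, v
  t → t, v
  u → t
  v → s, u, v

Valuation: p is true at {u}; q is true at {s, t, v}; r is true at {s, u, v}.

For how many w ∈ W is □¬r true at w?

1

s: successors {s, v}; ¬r there: s:F, v:F. ✗
t: successors {t, v}; ¬r there: t:T, v:F. ✗
u: successors {t}; ¬r there: t:T. ✓
v: successors {s, u, v}; ¬r there: s:F, u:F, v:F. ✗
Satisfying worlds: {u}.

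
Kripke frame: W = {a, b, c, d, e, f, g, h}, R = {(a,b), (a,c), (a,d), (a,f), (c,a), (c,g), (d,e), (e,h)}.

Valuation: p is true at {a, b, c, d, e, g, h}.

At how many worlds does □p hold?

a: successors {b, c, d, f}; p there: b:T, c:T, d:T, f:F. ✗
b: no successors, so □p holds vacuously. ✓
c: successors {a, g}; p there: a:T, g:T. ✓
d: successors {e}; p there: e:T. ✓
e: successors {h}; p there: h:T. ✓
f: no successors, so □p holds vacuously. ✓
g: no successors, so □p holds vacuously. ✓
h: no successors, so □p holds vacuously. ✓
Satisfying worlds: {b, c, d, e, f, g, h}.

7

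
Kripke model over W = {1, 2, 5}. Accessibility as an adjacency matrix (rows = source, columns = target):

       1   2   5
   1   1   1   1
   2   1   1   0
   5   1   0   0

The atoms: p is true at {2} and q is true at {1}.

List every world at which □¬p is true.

1: successors {1, 2, 5}; ¬p there: 1:T, 2:F, 5:T. ✗
2: successors {1, 2}; ¬p there: 1:T, 2:F. ✗
5: successors {1}; ¬p there: 1:T. ✓

{5}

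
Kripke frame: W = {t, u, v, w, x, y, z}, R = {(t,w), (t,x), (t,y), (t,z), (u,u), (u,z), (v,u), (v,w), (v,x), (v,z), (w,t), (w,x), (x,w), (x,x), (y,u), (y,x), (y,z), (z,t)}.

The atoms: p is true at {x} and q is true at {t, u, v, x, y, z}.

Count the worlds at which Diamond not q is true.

t: successors {w, x, y, z}; not q there: w:T, x:F, y:F, z:F. ✓
u: successors {u, z}; not q there: u:F, z:F. ✗
v: successors {u, w, x, z}; not q there: u:F, w:T, x:F, z:F. ✓
w: successors {t, x}; not q there: t:F, x:F. ✗
x: successors {w, x}; not q there: w:T, x:F. ✓
y: successors {u, x, z}; not q there: u:F, x:F, z:F. ✗
z: successors {t}; not q there: t:F. ✗
Satisfying worlds: {t, v, x}.

3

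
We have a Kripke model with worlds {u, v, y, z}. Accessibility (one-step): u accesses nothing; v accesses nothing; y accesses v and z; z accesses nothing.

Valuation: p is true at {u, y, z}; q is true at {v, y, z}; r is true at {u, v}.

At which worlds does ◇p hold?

u: no successors, so ◇p fails. ✗
v: no successors, so ◇p fails. ✗
y: successors {v, z}; p there: v:F, z:T. ✓
z: no successors, so ◇p fails. ✗

{y}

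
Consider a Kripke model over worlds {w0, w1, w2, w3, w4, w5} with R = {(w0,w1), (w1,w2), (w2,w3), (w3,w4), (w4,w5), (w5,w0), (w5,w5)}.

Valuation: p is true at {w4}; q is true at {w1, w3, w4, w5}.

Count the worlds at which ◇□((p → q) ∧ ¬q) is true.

1

w0: successors {w1}; □((p → q) ∧ ¬q) there: w1:T. ✓
w1: successors {w2}; □((p → q) ∧ ¬q) there: w2:F. ✗
w2: successors {w3}; □((p → q) ∧ ¬q) there: w3:F. ✗
w3: successors {w4}; □((p → q) ∧ ¬q) there: w4:F. ✗
w4: successors {w5}; □((p → q) ∧ ¬q) there: w5:F. ✗
w5: successors {w0, w5}; □((p → q) ∧ ¬q) there: w0:F, w5:F. ✗
Satisfying worlds: {w0}.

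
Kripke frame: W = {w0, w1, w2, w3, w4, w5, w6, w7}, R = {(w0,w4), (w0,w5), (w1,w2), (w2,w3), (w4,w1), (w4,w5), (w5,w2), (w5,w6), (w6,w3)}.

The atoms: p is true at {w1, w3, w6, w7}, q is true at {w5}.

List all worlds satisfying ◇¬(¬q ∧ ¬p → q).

w0: successors {w4, w5}; ¬(¬q ∧ ¬p → q) there: w4:T, w5:F. ✓
w1: successors {w2}; ¬(¬q ∧ ¬p → q) there: w2:T. ✓
w2: successors {w3}; ¬(¬q ∧ ¬p → q) there: w3:F. ✗
w3: no successors, so ◇¬(¬q ∧ ¬p → q) fails. ✗
w4: successors {w1, w5}; ¬(¬q ∧ ¬p → q) there: w1:F, w5:F. ✗
w5: successors {w2, w6}; ¬(¬q ∧ ¬p → q) there: w2:T, w6:F. ✓
w6: successors {w3}; ¬(¬q ∧ ¬p → q) there: w3:F. ✗
w7: no successors, so ◇¬(¬q ∧ ¬p → q) fails. ✗

{w0, w1, w5}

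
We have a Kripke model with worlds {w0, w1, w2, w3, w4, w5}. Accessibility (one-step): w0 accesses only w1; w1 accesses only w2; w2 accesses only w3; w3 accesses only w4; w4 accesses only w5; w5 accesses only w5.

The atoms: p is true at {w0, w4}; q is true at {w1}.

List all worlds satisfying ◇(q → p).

{w1, w2, w3, w4, w5}

w0: successors {w1}; q → p there: w1:F. ✗
w1: successors {w2}; q → p there: w2:T. ✓
w2: successors {w3}; q → p there: w3:T. ✓
w3: successors {w4}; q → p there: w4:T. ✓
w4: successors {w5}; q → p there: w5:T. ✓
w5: successors {w5}; q → p there: w5:T. ✓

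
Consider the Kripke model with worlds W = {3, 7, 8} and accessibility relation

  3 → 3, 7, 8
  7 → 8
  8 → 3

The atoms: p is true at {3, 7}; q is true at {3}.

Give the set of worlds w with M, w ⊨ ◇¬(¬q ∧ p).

3: successors {3, 7, 8}; ¬(¬q ∧ p) there: 3:T, 7:F, 8:T. ✓
7: successors {8}; ¬(¬q ∧ p) there: 8:T. ✓
8: successors {3}; ¬(¬q ∧ p) there: 3:T. ✓

{3, 7, 8}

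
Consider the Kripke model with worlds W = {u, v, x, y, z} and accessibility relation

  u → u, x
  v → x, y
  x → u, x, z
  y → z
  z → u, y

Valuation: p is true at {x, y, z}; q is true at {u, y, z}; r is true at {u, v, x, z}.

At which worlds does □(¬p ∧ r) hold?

∅

u: successors {u, x}; ¬p ∧ r there: u:T, x:F. ✗
v: successors {x, y}; ¬p ∧ r there: x:F, y:F. ✗
x: successors {u, x, z}; ¬p ∧ r there: u:T, x:F, z:F. ✗
y: successors {z}; ¬p ∧ r there: z:F. ✗
z: successors {u, y}; ¬p ∧ r there: u:T, y:F. ✗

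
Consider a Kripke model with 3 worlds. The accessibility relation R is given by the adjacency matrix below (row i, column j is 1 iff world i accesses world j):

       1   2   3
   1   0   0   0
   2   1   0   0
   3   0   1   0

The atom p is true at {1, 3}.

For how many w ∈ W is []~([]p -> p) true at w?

1: no successors, so []~([]p -> p) holds vacuously. ✓
2: successors {1}; ~([]p -> p) there: 1:F. ✗
3: successors {2}; ~([]p -> p) there: 2:T. ✓
Satisfying worlds: {1, 3}.

2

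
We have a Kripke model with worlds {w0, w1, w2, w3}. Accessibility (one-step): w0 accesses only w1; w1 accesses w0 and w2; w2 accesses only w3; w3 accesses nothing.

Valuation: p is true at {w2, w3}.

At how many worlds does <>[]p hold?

w0: successors {w1}; []p there: w1:F. ✗
w1: successors {w0, w2}; []p there: w0:F, w2:T. ✓
w2: successors {w3}; []p there: w3:T. ✓
w3: no successors, so <>[]p fails. ✗
Satisfying worlds: {w1, w2}.

2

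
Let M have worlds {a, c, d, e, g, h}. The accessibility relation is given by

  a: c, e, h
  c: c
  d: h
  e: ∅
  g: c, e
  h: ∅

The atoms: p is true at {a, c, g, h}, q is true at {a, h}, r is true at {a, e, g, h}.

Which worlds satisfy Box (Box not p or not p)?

a: successors {c, e, h}; Box not p or not p there: c:F, e:T, h:T. ✗
c: successors {c}; Box not p or not p there: c:F. ✗
d: successors {h}; Box not p or not p there: h:T. ✓
e: no successors, so Box (Box not p or not p) holds vacuously. ✓
g: successors {c, e}; Box not p or not p there: c:F, e:T. ✗
h: no successors, so Box (Box not p or not p) holds vacuously. ✓

{d, e, h}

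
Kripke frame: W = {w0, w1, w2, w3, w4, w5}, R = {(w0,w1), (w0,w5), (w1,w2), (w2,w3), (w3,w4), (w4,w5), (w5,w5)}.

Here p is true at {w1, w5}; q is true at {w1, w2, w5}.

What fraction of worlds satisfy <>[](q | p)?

w0: successors {w1, w5}; [](q | p) there: w1:T, w5:T. ✓
w1: successors {w2}; [](q | p) there: w2:F. ✗
w2: successors {w3}; [](q | p) there: w3:F. ✗
w3: successors {w4}; [](q | p) there: w4:T. ✓
w4: successors {w5}; [](q | p) there: w5:T. ✓
w5: successors {w5}; [](q | p) there: w5:T. ✓
That's 4 of 6 worlds, so 4/6 = 2/3.

2/3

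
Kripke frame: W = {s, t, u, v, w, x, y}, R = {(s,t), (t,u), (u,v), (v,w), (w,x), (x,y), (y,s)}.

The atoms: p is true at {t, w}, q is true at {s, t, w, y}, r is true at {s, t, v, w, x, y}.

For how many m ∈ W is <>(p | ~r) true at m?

3

s: successors {t}; p | ~r there: t:T. ✓
t: successors {u}; p | ~r there: u:T. ✓
u: successors {v}; p | ~r there: v:F. ✗
v: successors {w}; p | ~r there: w:T. ✓
w: successors {x}; p | ~r there: x:F. ✗
x: successors {y}; p | ~r there: y:F. ✗
y: successors {s}; p | ~r there: s:F. ✗
Satisfying worlds: {s, t, v}.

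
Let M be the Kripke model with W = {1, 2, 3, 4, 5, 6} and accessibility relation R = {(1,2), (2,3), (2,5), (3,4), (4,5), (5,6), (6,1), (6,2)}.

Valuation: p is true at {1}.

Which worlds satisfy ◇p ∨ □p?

1: ◇p is F, □p is F. ✗
2: ◇p is F, □p is F. ✗
3: ◇p is F, □p is F. ✗
4: ◇p is F, □p is F. ✗
5: ◇p is F, □p is F. ✗
6: ◇p is T, □p is F. ✓

{6}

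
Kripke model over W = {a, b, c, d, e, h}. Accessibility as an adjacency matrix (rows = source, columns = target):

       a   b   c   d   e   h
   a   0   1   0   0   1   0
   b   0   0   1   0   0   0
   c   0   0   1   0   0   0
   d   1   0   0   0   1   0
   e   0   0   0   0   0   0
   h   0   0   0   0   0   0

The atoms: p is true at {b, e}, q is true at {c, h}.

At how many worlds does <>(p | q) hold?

4

a: successors {b, e}; p | q there: b:T, e:T. ✓
b: successors {c}; p | q there: c:T. ✓
c: successors {c}; p | q there: c:T. ✓
d: successors {a, e}; p | q there: a:F, e:T. ✓
e: no successors, so <>(p | q) fails. ✗
h: no successors, so <>(p | q) fails. ✗
Satisfying worlds: {a, b, c, d}.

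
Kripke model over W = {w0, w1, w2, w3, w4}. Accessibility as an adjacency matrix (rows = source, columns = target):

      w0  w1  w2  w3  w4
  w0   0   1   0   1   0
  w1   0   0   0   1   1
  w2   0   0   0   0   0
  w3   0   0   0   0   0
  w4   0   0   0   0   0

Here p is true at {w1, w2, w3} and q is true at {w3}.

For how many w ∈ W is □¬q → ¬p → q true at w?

w0: □¬q is F, ¬p → q is F. ✓
w1: □¬q is F, ¬p → q is T. ✓
w2: □¬q is T, ¬p → q is T. ✓
w3: □¬q is T, ¬p → q is T. ✓
w4: □¬q is T, ¬p → q is F. ✗
Satisfying worlds: {w0, w1, w2, w3}.

4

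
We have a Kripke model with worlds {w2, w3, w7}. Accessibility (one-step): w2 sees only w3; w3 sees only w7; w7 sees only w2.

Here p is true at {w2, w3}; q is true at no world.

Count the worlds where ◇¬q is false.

0

w2: successors {w3}; ¬q there: w3:T. ✓
w3: successors {w7}; ¬q there: w7:T. ✓
w7: successors {w2}; ¬q there: w2:T. ✓
Satisfying worlds: {w2, w3, w7}.
So ◇¬q fails at the other 0 worlds.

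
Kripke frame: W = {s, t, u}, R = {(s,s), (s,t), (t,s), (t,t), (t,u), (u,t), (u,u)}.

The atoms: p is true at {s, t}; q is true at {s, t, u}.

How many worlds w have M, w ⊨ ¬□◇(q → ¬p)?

s: □◇(q → ¬p) is F. ✓
t: □◇(q → ¬p) is F. ✓
u: □◇(q → ¬p) is T. ✗
Satisfying worlds: {s, t}.

2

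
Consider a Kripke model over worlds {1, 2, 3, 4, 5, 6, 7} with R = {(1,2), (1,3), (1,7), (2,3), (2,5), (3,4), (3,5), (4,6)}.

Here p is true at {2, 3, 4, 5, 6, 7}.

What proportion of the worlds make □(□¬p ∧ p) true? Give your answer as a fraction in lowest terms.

1: successors {2, 3, 7}; □¬p ∧ p there: 2:F, 3:F, 7:T. ✗
2: successors {3, 5}; □¬p ∧ p there: 3:F, 5:T. ✗
3: successors {4, 5}; □¬p ∧ p there: 4:F, 5:T. ✗
4: successors {6}; □¬p ∧ p there: 6:T. ✓
5: no successors, so □(□¬p ∧ p) holds vacuously. ✓
6: no successors, so □(□¬p ∧ p) holds vacuously. ✓
7: no successors, so □(□¬p ∧ p) holds vacuously. ✓
That's 4 of 7 worlds, so 4/7.

4/7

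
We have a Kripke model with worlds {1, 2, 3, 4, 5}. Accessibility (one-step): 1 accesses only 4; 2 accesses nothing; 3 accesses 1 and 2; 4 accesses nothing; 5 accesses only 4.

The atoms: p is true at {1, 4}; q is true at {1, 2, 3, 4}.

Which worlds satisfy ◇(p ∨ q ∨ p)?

{1, 3, 5}

1: successors {4}; p ∨ q ∨ p there: 4:T. ✓
2: no successors, so ◇(p ∨ q ∨ p) fails. ✗
3: successors {1, 2}; p ∨ q ∨ p there: 1:T, 2:T. ✓
4: no successors, so ◇(p ∨ q ∨ p) fails. ✗
5: successors {4}; p ∨ q ∨ p there: 4:T. ✓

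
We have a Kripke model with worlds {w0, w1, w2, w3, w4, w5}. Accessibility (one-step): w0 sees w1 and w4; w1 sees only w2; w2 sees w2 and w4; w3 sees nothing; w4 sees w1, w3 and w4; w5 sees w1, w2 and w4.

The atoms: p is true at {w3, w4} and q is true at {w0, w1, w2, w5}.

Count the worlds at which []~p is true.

2

w0: successors {w1, w4}; ~p there: w1:T, w4:F. ✗
w1: successors {w2}; ~p there: w2:T. ✓
w2: successors {w2, w4}; ~p there: w2:T, w4:F. ✗
w3: no successors, so []~p holds vacuously. ✓
w4: successors {w1, w3, w4}; ~p there: w1:T, w3:F, w4:F. ✗
w5: successors {w1, w2, w4}; ~p there: w1:T, w2:T, w4:F. ✗
Satisfying worlds: {w1, w3}.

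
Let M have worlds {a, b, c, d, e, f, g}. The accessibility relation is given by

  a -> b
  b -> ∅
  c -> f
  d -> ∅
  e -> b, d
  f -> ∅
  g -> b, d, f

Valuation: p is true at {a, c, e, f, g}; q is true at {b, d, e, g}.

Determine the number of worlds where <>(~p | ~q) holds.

a: successors {b}; ~p | ~q there: b:T. ✓
b: no successors, so <>(~p | ~q) fails. ✗
c: successors {f}; ~p | ~q there: f:T. ✓
d: no successors, so <>(~p | ~q) fails. ✗
e: successors {b, d}; ~p | ~q there: b:T, d:T. ✓
f: no successors, so <>(~p | ~q) fails. ✗
g: successors {b, d, f}; ~p | ~q there: b:T, d:T, f:T. ✓
Satisfying worlds: {a, c, e, g}.

4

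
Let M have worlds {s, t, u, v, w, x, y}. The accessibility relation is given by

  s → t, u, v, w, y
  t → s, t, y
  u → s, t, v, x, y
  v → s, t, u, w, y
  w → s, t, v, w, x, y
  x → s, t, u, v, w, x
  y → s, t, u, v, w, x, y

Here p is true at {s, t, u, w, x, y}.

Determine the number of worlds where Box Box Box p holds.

0

s: successors {t, u, v, w, y}; Box Box p there: t:F, u:F, v:F, w:F, y:F. ✗
t: successors {s, t, y}; Box Box p there: s:F, t:F, y:F. ✗
u: successors {s, t, v, x, y}; Box Box p there: s:F, t:F, v:F, x:F, y:F. ✗
v: successors {s, t, u, w, y}; Box Box p there: s:F, t:F, u:F, w:F, y:F. ✗
w: successors {s, t, v, w, x, y}; Box Box p there: s:F, t:F, v:F, w:F, x:F, y:F. ✗
x: successors {s, t, u, v, w, x}; Box Box p there: s:F, t:F, u:F, v:F, w:F, x:F. ✗
y: successors {s, t, u, v, w, x, y}; Box Box p there: s:F, t:F, u:F, v:F, w:F, x:F, y:F. ✗
Satisfying worlds: ∅.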